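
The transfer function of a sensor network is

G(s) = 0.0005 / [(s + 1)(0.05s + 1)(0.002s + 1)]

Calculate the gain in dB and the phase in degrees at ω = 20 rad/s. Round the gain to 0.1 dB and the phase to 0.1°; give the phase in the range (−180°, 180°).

At ω = 20 rad/s:
pole (1 + j20·1) = 1 + j20 → |·| ≈ 20.025, ∠ ≈ 87.14°
pole (1 + j20·0.05) = 1 + j1 → |·| ≈ 1.4142, ∠ ≈ 45.00°
pole (1 + j20·0.002) = 1 + j0.04 → |·| ≈ 1.0008, ∠ ≈ 2.29°
|G| = 0.0005 · 1 / (20.025 · 1.4142 · 1.0008) ≈ 1.7642e-05
Gain = 20 log₁₀(1.7642e-05) ≈ -95.07 dB
∠G = (0°) − (87.14° + 45.00° + 2.29°) = -134.43°

-95.1 dB, -134.4°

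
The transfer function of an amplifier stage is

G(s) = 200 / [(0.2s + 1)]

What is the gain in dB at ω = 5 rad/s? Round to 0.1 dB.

43.0 dB

At ω = 5 rad/s:
pole (1 + j5·0.2) = 1 + j1 → |·| ≈ 1.4142, ∠ ≈ 45.00°
|G| = 200 · 1 / (1.4142) ≈ 141.42
Gain = 20 log₁₀(141.42) ≈ 43.01 dB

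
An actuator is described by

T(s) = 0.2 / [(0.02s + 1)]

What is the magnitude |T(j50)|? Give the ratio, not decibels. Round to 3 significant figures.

0.141

At ω = 50 rad/s:
pole (1 + j50·0.02) = 1 + j1 → |·| ≈ 1.4142, ∠ ≈ 45.00°
|T| = 0.2 · 1 / (1.4142) ≈ 0.14142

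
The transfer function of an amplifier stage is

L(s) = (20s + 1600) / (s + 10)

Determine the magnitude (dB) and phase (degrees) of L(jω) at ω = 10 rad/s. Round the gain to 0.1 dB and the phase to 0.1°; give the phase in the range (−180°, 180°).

Substitute s = j10:
Numerator: 20(j10) + 1600 = 1600 + j200
Denominator: (j10) + 10 = 10 + j10
|N| = √(1600² + 200²) ≈ 1612.5, ∠N ≈ 7.13°
|D| = √(10² + 10²) ≈ 14.142, ∠D ≈ 45.00°
|L| = 1612.5 / 14.142 ≈ 114.02
Gain = 20 log₁₀(114.02) ≈ 41.14 dB
∠L = 7.13° − 45.00° = -37.87°

41.1 dB, -37.9°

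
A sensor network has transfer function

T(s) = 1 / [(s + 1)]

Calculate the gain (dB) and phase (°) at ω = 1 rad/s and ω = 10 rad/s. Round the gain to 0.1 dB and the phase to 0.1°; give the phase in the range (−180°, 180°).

At ω = 1 rad/s:
pole (1 + j1·1) = 1 + j1 → |·| ≈ 1.4142, ∠ ≈ 45.00°
|T| = 1 · 1 / (1.4142) ≈ 0.70711
Gain = 20 log₁₀(0.70711) ≈ -3.01 dB
∠T = (0°) − (45.00°) = -45.00°

At ω = 10 rad/s:
pole (1 + j10·1) = 1 + j10 → |·| ≈ 10.05, ∠ ≈ 84.29°
|T| = 1 · 1 / (10.05) ≈ 0.099502
Gain = 20 log₁₀(0.099502) ≈ -20.04 dB
∠T = (0°) − (84.29°) = -84.29°

ω = 1: -3.0 dB, -45.0°; ω = 10: -20.0 dB, -84.3°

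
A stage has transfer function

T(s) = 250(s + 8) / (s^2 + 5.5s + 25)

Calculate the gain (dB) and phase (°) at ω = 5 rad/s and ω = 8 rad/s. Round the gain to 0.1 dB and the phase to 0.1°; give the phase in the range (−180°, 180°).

ω = 5: 38.7 dB, -58.0°; ω = 8: 33.6 dB, -86.6°

At s = jω = j5:
zero (s+8): 8 + j5 → |·| = √(8²+5²) = √89 ≈ 9.434, ∠ = arctan(5/8) ≈ 32.01°
quadratic: (j5)² + 5.5·j5 + 25 = 0 + j27.5 → |·| ≈ 27.5, ∠ ≈ 90.00°
|T| = 250 · 9.434 / 27.5 ≈ 85.764
Gain = 20 log₁₀(85.764) ≈ 38.67 dB
∠T = 32.01° − 90.00° = -57.99°

At s = jω = j8:
zero (s+8): 8 + j8 → |·| = √(8²+8²) = √128 ≈ 11.314, ∠ = arctan(8/8) ≈ 45.00°
quadratic: (j8)² + 5.5·j8 + 25 = -39 + j44 → |·| ≈ 58.796, ∠ ≈ 131.55°
|T| = 250 · 11.314 / 58.796 ≈ 48.107
Gain = 20 log₁₀(48.107) ≈ 33.64 dB
∠T = 45.00° − 131.55° = -86.55°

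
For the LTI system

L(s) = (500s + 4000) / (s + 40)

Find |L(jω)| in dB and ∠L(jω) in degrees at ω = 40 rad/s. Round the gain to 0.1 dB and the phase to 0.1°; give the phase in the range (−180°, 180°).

Substitute s = j40:
Numerator: 500(j40) + 4000 = 4000 + j20000
Denominator: (j40) + 40 = 40 + j40
|N| = √(4000² + 20000²) ≈ 20396, ∠N ≈ 78.69°
|D| = √(40² + 40²) ≈ 56.569, ∠D ≈ 45.00°
|L| = 20396 / 56.569 ≈ 360.55
Gain = 20 log₁₀(360.55) ≈ 51.14 dB
∠L = 78.69° − 45.00° = 33.69°

51.1 dB, 33.7°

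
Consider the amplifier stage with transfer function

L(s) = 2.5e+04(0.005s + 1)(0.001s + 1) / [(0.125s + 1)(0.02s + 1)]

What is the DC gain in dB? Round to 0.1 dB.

L(0) = 2.5e+04 · 1 / 1 = 25000
20 log₁₀(25000) ≈ 87.96 dB

88.0 dB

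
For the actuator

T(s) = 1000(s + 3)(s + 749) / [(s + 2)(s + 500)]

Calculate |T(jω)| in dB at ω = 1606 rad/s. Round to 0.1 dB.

60.5 dB

At s = jω = j1606:
zero (s+3): 3 + j1606 → |·| = √(3²+1606²) = √2579245 ≈ 1606, ∠ = arctan(1606/3) ≈ 89.89°
zero (s+749): 749 + j1606 → |·| = √(749²+1606²) = √3140237 ≈ 1772.1, ∠ = arctan(1606/749) ≈ 65.00°
pole (s+2): 2 + j1606 → |·| = √(2²+1606²) = √2579240 ≈ 1606, ∠ = arctan(1606/2) ≈ 89.93°
pole (s+500): 500 + j1606 → |·| = √(500²+1606²) = √2829236 ≈ 1682, ∠ = arctan(1606/500) ≈ 72.71°
|T| = 1000 · 2.846e+06 / 2.7013e+06 ≈ 1053.6
Gain = 20 log₁₀(1053.6) ≈ 60.45 dB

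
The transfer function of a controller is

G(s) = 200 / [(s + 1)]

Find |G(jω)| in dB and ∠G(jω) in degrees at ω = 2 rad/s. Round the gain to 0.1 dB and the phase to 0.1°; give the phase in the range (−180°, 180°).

At ω = 2 rad/s:
pole (1 + j2·1) = 1 + j2 → |·| ≈ 2.2361, ∠ ≈ 63.43°
|G| = 200 · 1 / (2.2361) ≈ 89.441
Gain = 20 log₁₀(89.441) ≈ 39.03 dB
∠G = (0°) − (63.43°) = -63.43°

39.0 dB, -63.4°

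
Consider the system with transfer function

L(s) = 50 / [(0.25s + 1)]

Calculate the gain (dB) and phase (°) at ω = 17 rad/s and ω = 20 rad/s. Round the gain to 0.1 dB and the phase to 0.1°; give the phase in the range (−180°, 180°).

At ω = 17 rad/s:
pole (1 + j17·0.25) = 1 + j4.25 → |·| ≈ 4.3661, ∠ ≈ 76.76°
|L| = 50 · 1 / (4.3661) ≈ 11.452
Gain = 20 log₁₀(11.452) ≈ 21.18 dB
∠L = (0°) − (76.76°) = -76.76°

At ω = 20 rad/s:
pole (1 + j20·0.25) = 1 + j5 → |·| ≈ 5.099, ∠ ≈ 78.69°
|L| = 50 · 1 / (5.099) ≈ 9.8058
Gain = 20 log₁₀(9.8058) ≈ 19.83 dB
∠L = (0°) − (78.69°) = -78.69°

ω = 17: 21.2 dB, -76.8°; ω = 20: 19.8 dB, -78.7°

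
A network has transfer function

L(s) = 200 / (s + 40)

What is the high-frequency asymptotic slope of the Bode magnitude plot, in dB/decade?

Each pole contributes −20 dB/decade at high frequency; each zero contributes +20 dB/decade.
Net: 0 zero(s) − 1 pole(s) → -20 dB/decade.

-20 dB/decade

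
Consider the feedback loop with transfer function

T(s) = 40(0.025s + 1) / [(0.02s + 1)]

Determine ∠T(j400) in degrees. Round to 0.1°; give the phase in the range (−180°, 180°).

1.4°

At ω = 400 rad/s:
zero (1 + j400·0.025) = 1 + j10 → |·| ≈ 10.05, ∠ ≈ 84.29°
pole (1 + j400·0.02) = 1 + j8 → |·| ≈ 8.0623, ∠ ≈ 82.87°
∠T = (84.29°) − (82.87°) = 1.42°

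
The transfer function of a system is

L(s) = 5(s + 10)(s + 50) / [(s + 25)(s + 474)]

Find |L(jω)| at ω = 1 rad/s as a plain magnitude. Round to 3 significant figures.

0.212

At s = jω = j1:
zero (s+10): 10 + j1 → |·| = √(10²+1²) = √101 ≈ 10.05, ∠ = arctan(1/10) ≈ 5.71°
zero (s+50): 50 + j1 → |·| = √(50²+1²) = √2501 ≈ 50.01, ∠ = arctan(1/50) ≈ 1.15°
pole (s+25): 25 + j1 → |·| = √(25²+1²) = √626 ≈ 25.02, ∠ = arctan(1/25) ≈ 2.29°
pole (s+474): 474 + j1 → |·| = √(474²+1²) = √224677 ≈ 474, ∠ = arctan(1/474) ≈ 0.12°
|L| = 5 · 502.6 / 11859 ≈ 0.21191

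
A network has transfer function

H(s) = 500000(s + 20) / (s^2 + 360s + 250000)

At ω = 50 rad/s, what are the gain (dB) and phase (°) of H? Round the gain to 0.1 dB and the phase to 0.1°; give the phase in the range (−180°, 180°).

40.7 dB, 64.0°

At s = jω = j50:
zero (s+20): 20 + j50 → |·| = √(20²+50²) = √2900 ≈ 53.852, ∠ = arctan(50/20) ≈ 68.20°
quadratic: (j50)² + 360·j50 + 250000 = 247500 + j18000 → |·| ≈ 2.4815e+05, ∠ ≈ 4.16°
|H| = 500000 · 53.852 / 2.4815e+05 ≈ 108.51
Gain = 20 log₁₀(108.51) ≈ 40.71 dB
∠H = 68.20° − 4.16° = 64.04°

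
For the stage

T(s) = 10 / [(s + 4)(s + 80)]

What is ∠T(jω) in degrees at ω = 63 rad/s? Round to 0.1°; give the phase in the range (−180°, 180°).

-124.6°

At s = jω = j63:
pole (s+4): 4 + j63 → |·| = √(4²+63²) = √3985 ≈ 63.127, ∠ = arctan(63/4) ≈ 86.37°
pole (s+80): 80 + j63 → |·| = √(80²+63²) = √10369 ≈ 101.83, ∠ = arctan(63/80) ≈ 38.22°
∠T = 0.00° − 124.59° = -124.59°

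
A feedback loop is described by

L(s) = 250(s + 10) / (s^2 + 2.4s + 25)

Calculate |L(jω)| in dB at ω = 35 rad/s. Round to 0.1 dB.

At s = jω = j35:
zero (s+10): 10 + j35 → |·| = √(10²+35²) = √1325 ≈ 36.401, ∠ = arctan(35/10) ≈ 74.05°
quadratic: (j35)² + 2.4·j35 + 25 = -1200 + j84 → |·| ≈ 1202.9, ∠ ≈ 176.00°
|L| = 250 · 36.401 / 1202.9 ≈ 7.5653
Gain = 20 log₁₀(7.5653) ≈ 17.58 dB

17.6 dB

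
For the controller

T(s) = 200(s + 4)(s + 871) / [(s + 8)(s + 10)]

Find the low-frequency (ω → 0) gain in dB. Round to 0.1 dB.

T(0) = 200·4·871 / (8·10) = 8710
20 log₁₀(8710) ≈ 78.80 dB

78.8 dB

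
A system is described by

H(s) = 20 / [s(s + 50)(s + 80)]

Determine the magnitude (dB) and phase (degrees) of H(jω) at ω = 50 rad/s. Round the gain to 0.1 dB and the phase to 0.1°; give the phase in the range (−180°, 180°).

At s = jω = j50:
pole (s+50): 50 + j50 → |·| = √(50²+50²) = √5000 ≈ 70.711, ∠ = arctan(50/50) ≈ 45.00°
pole (s+80): 80 + j50 → |·| = √(80²+50²) = √8900 ≈ 94.34, ∠ = arctan(50/80) ≈ 32.01°
pole at origin: |s| = 50, ∠ = 90.00° (in denominator)
|H| = 20 / 3.3354e+05 ≈ 5.9963e-05
Gain = 20 log₁₀(5.9963e-05) ≈ -84.44 dB
∠H = 0.00° − 167.01° = -167.01°

-84.4 dB, -167.0°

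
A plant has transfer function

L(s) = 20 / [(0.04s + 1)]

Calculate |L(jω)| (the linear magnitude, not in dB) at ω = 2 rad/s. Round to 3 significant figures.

19.9

At ω = 2 rad/s:
pole (1 + j2·0.04) = 1 + j0.08 → |·| ≈ 1.0032, ∠ ≈ 4.57°
|L| = 20 · 1 / (1.0032) ≈ 19.936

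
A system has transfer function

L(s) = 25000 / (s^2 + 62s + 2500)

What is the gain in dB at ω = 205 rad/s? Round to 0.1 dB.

At s = jω = j205:
quadratic: (j205)² + 62·j205 + 2500 = -39525 + j12710 → |·| ≈ 41518, ∠ ≈ 162.17°
|L| = 25000 / 41518 ≈ 0.60215
Gain = 20 log₁₀(0.60215) ≈ -4.41 dB

-4.4 dB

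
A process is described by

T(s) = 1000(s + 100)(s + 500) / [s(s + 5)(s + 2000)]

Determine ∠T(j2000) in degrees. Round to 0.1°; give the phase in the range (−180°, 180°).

-61.8°

At s = jω = j2000:
zero (s+100): 100 + j2000 → |·| = √(100²+2000²) = √4010000 ≈ 2002.5, ∠ = arctan(2000/100) ≈ 87.14°
zero (s+500): 500 + j2000 → |·| = √(500²+2000²) = √4250000 ≈ 2061.6, ∠ = arctan(2000/500) ≈ 75.96°
pole (s+5): 5 + j2000 → |·| = √(5²+2000²) = √4000025 ≈ 2000, ∠ = arctan(2000/5) ≈ 89.86°
pole (s+2000): 2000 + j2000 → |·| = √(2000²+2000²) = √8000000 ≈ 2828.4, ∠ = arctan(2000/2000) ≈ 45.00°
pole at origin: |s| = 2000, ∠ = 90.00° (in denominator)
∠T = 163.10° − 224.86° = -61.76°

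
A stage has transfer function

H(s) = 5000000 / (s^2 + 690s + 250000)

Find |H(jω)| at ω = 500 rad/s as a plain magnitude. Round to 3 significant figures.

At s = jω = j500:
quadratic: (j500)² + 690·j500 + 250000 = 0 + j345000 → |·| ≈ 3.45e+05, ∠ ≈ 90.00°
|H| = 5000000 / 3.45e+05 ≈ 14.493

14.5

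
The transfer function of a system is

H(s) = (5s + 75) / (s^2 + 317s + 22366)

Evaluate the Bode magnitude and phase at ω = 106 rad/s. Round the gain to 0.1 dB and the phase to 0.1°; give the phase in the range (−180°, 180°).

Substitute s = j106:
Numerator: 5(j106) + 75 = 75 + j530
Denominator: (j106)^2 + 317(j106) + 22366 = 11130 + j33602
|N| = √(75² + 530²) ≈ 535.28, ∠N ≈ 81.95°
|D| = √(11130² + 33602²) ≈ 35397, ∠D ≈ 71.67°
|H| = 535.28 / 35397 ≈ 0.015122
Gain = 20 log₁₀(0.015122) ≈ -36.41 dB
∠H = 81.95° − 71.67° = 10.28°

-36.4 dB, 10.3°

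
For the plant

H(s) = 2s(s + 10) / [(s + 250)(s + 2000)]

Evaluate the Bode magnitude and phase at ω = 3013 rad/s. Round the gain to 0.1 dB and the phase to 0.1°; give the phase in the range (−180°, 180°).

At s = jω = j3013:
zero (s+10): 10 + j3013 → |·| = √(10²+3013²) = √9078269 ≈ 3013, ∠ = arctan(3013/10) ≈ 89.81°
zero at origin: s = j3013 → |·| = 3013, ∠ = 90.00°
pole (s+250): 250 + j3013 → |·| = √(250²+3013²) = √9140669 ≈ 3023.4, ∠ = arctan(3013/250) ≈ 85.26°
pole (s+2000): 2000 + j3013 → |·| = √(2000²+3013²) = √13078169 ≈ 3616.4, ∠ = arctan(3013/2000) ≈ 56.42°
|H| = 2 · 9.0782e+06 / 1.0934e+07 ≈ 1.6605
Gain = 20 log₁₀(1.6605) ≈ 4.40 dB
∠H = 179.81° − 141.68° = 38.13°

4.4 dB, 38.1°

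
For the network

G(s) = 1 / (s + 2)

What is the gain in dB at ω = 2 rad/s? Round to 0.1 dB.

Substitute s = j2:
Numerator: 1 = 1 + j0
Denominator: (j2) + 2 = 2 + j2
|N| = √(1² + 0²) ≈ 1, ∠N ≈ 0.00°
|D| = √(2² + 2²) ≈ 2.8284, ∠D ≈ 45.00°
|G| = 1 / 2.8284 ≈ 0.35356
Gain = 20 log₁₀(0.35356) ≈ -9.03 dB

-9.0 dB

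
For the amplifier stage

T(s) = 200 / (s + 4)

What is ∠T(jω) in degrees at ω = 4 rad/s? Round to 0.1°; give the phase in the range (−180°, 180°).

-45.0°

At s = jω = j4:
pole (s+4): 4 + j4 → |·| = √(4²+4²) = √32 ≈ 5.6569, ∠ = arctan(4/4) ≈ 45.00°
∠T = 0.00° − 45.00° = -45.00°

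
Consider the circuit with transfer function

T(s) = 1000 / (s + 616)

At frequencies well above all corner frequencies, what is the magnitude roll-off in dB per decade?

-20 dB/decade

Each pole contributes −20 dB/decade at high frequency; each zero contributes +20 dB/decade.
Net: 0 zero(s) − 1 pole(s) → -20 dB/decade.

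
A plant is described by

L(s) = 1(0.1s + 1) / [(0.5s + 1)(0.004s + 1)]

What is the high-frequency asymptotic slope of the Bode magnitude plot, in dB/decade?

Each pole contributes −20 dB/decade at high frequency; each zero contributes +20 dB/decade.
Net: 1 zero(s) − 2 pole(s) → -20 dB/decade.

-20 dB/decade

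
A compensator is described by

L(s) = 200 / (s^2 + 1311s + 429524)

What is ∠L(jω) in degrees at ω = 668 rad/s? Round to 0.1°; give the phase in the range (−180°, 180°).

-91.1°

Substitute s = j668:
Numerator: 200 = 200 + j0
Denominator: (j668)^2 + 1311(j668) + 429524 = -16700 + j875748
|N| = √(200² + 0²) ≈ 200, ∠N ≈ 0.00°
|D| = √(16700² + 875748²) ≈ 8.7591e+05, ∠D ≈ 91.09°
∠L = 0.00° − 91.09° = -91.09°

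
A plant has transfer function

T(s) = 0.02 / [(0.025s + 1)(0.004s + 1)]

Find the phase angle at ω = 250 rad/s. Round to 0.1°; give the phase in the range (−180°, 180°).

-125.9°

At ω = 250 rad/s:
pole (1 + j250·0.025) = 1 + j6.25 → |·| ≈ 6.3295, ∠ ≈ 80.91°
pole (1 + j250·0.004) = 1 + j1 → |·| ≈ 1.4142, ∠ ≈ 45.00°
∠T = (0°) − (80.91° + 45.00°) = -125.91°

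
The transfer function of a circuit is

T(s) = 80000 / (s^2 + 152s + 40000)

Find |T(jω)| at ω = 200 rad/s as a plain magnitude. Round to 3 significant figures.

2.63

At s = jω = j200:
quadratic: (j200)² + 152·j200 + 40000 = 0 + j30400 → |·| ≈ 30400, ∠ ≈ 90.00°
|T| = 80000 / 30400 ≈ 2.6316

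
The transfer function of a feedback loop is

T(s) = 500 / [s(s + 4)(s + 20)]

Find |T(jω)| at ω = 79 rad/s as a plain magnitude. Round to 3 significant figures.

0.000982

At s = jω = j79:
pole (s+4): 4 + j79 → |·| = √(4²+79²) = √6257 ≈ 79.101, ∠ = arctan(79/4) ≈ 87.10°
pole (s+20): 20 + j79 → |·| = √(20²+79²) = √6641 ≈ 81.492, ∠ = arctan(79/20) ≈ 75.79°
pole at origin: |s| = 79, ∠ = 90.00° (in denominator)
|T| = 500 / 5.0924e+05 ≈ 0.00098186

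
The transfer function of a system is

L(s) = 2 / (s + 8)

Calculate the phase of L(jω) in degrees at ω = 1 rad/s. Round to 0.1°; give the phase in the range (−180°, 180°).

Substitute s = j1:
Numerator: 2 = 2 + j0
Denominator: (j1) + 8 = 8 + j1
|N| = √(2² + 0²) ≈ 2, ∠N ≈ 0.00°
|D| = √(8² + 1²) ≈ 8.0623, ∠D ≈ 7.13°
∠L = 0.00° − 7.13° = -7.13°

-7.1°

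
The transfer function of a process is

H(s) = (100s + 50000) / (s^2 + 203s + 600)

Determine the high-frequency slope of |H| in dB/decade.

Each pole contributes −20 dB/decade at high frequency; each zero contributes +20 dB/decade.
Net: 1 zero(s) − 2 pole(s) → -20 dB/decade.

-20 dB/decade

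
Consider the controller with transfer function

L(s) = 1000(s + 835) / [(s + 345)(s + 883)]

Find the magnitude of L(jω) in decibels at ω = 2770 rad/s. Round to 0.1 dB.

At s = jω = j2770:
zero (s+835): 835 + j2770 → |·| = √(835²+2770²) = √8370125 ≈ 2893.1, ∠ = arctan(2770/835) ≈ 73.22°
pole (s+345): 345 + j2770 → |·| = √(345²+2770²) = √7791925 ≈ 2791.4, ∠ = arctan(2770/345) ≈ 82.90°
pole (s+883): 883 + j2770 → |·| = √(883²+2770²) = √8452589 ≈ 2907.3, ∠ = arctan(2770/883) ≈ 72.32°
|L| = 1000 · 2893.1 / 8.1154e+06 ≈ 0.3565
Gain = 20 log₁₀(0.3565) ≈ -8.96 dB

-9.0 dB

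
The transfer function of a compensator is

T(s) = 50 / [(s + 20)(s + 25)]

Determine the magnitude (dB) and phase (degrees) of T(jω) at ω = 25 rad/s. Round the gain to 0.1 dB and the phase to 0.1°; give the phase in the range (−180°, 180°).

-27.1 dB, -96.3°

At s = jω = j25:
pole (s+20): 20 + j25 → |·| = √(20²+25²) = √1025 ≈ 32.016, ∠ = arctan(25/20) ≈ 51.34°
pole (s+25): 25 + j25 → |·| = √(25²+25²) = √1250 ≈ 35.355, ∠ = arctan(25/25) ≈ 45.00°
|T| = 50 / 1131.9 ≈ 0.044174
Gain = 20 log₁₀(0.044174) ≈ -27.10 dB
∠T = 0.00° − 96.34° = -96.34°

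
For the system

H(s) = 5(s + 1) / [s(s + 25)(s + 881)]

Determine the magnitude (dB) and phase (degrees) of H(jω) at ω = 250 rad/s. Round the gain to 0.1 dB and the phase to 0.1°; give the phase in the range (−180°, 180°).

-93.3 dB, -100.4°

At s = jω = j250:
zero (s+1): 1 + j250 → |·| = √(1²+250²) = √62501 ≈ 250, ∠ = arctan(250/1) ≈ 89.77°
pole (s+25): 25 + j250 → |·| = √(25²+250²) = √63125 ≈ 251.25, ∠ = arctan(250/25) ≈ 84.29°
pole (s+881): 881 + j250 → |·| = √(881²+250²) = √838661 ≈ 915.78, ∠ = arctan(250/881) ≈ 15.84°
pole at origin: |s| = 250, ∠ = 90.00° (in denominator)
|H| = 5 · 250 / 5.7522e+07 ≈ 2.1731e-05
Gain = 20 log₁₀(2.1731e-05) ≈ -93.26 dB
∠H = 89.77° − 190.13° = -100.36°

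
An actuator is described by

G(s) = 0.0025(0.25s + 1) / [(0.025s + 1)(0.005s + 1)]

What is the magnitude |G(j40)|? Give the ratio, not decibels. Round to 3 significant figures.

At ω = 40 rad/s:
zero (1 + j40·0.25) = 1 + j10 → |·| ≈ 10.05, ∠ ≈ 84.29°
pole (1 + j40·0.025) = 1 + j1 → |·| ≈ 1.4142, ∠ ≈ 45.00°
pole (1 + j40·0.005) = 1 + j0.2 → |·| ≈ 1.0198, ∠ ≈ 11.31°
|G| = 0.0025 · 10.05 / (1.4142 · 1.0198) ≈ 0.017421

0.0174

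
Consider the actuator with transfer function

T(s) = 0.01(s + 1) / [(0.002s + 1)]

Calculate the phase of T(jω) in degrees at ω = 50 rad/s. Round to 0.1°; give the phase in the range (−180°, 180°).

83.1°

At ω = 50 rad/s:
zero (1 + j50·1) = 1 + j50 → |·| ≈ 50.01, ∠ ≈ 88.85°
pole (1 + j50·0.002) = 1 + j0.1 → |·| ≈ 1.005, ∠ ≈ 5.71°
∠T = (88.85°) − (5.71°) = 83.14°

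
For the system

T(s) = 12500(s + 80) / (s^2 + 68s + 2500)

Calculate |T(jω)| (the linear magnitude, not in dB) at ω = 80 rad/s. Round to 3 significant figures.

211

At s = jω = j80:
zero (s+80): 80 + j80 → |·| = √(80²+80²) = √12800 ≈ 113.14, ∠ = arctan(80/80) ≈ 45.00°
quadratic: (j80)² + 68·j80 + 2500 = -3900 + j5440 → |·| ≈ 6693.5, ∠ ≈ 125.64°
|T| = 12500 · 113.14 / 6693.5 ≈ 211.29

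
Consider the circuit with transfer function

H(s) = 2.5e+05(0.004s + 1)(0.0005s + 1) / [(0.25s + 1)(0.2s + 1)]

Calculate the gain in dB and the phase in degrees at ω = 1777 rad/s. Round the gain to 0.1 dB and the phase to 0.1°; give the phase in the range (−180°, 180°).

23.6 dB, -56.1°

At ω = 1777 rad/s:
zero (1 + j1777·0.004) = 1 + j7.108 → |·| ≈ 7.178, ∠ ≈ 81.99°
zero (1 + j1777·0.0005) = 1 + j0.8885 → |·| ≈ 1.3377, ∠ ≈ 41.62°
pole (1 + j1777·0.25) = 1 + j444.25 → |·| ≈ 444.25, ∠ ≈ 89.87°
pole (1 + j1777·0.2) = 1 + j355.4 → |·| ≈ 355.4, ∠ ≈ 89.84°
|H| = 2.5e+05 · 7.178 · 1.3377 / (444.25 · 355.4) ≈ 15.204
Gain = 20 log₁₀(15.204) ≈ 23.64 dB
∠H = (81.99° + 41.62°) − (89.87° + 89.84°) = -56.10°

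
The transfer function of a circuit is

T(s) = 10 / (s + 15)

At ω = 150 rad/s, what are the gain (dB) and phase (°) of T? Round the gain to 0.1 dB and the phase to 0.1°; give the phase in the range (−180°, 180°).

-23.6 dB, -84.3°

Substitute s = j150:
Numerator: 10 = 10 + j0
Denominator: (j150) + 15 = 15 + j150
|N| = √(10² + 0²) ≈ 10, ∠N ≈ 0.00°
|D| = √(15² + 150²) ≈ 150.75, ∠D ≈ 84.29°
|T| = 10 / 150.75 ≈ 0.066335
Gain = 20 log₁₀(0.066335) ≈ -23.57 dB
∠T = 0.00° − 84.29° = -84.29°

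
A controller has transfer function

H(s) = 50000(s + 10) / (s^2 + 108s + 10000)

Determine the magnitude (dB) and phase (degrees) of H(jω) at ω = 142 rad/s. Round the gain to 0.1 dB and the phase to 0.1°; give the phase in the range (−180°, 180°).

At s = jω = j142:
zero (s+10): 10 + j142 → |·| = √(10²+142²) = √20264 ≈ 142.35, ∠ = arctan(142/10) ≈ 85.97°
quadratic: (j142)² + 108·j142 + 10000 = -10164 + j15336 → |·| ≈ 18398, ∠ ≈ 123.53°
|H| = 50000 · 142.35 / 18398 ≈ 386.86
Gain = 20 log₁₀(386.86) ≈ 51.75 dB
∠H = 85.97° − 123.53° = -37.56°

51.8 dB, -37.6°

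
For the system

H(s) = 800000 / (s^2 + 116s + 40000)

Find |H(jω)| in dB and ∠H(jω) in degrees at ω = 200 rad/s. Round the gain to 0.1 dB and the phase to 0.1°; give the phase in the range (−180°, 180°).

30.8 dB, -90.0°

At s = jω = j200:
quadratic: (j200)² + 116·j200 + 40000 = 0 + j23200 → |·| ≈ 23200, ∠ ≈ 90.00°
|H| = 800000 / 23200 ≈ 34.483
Gain = 20 log₁₀(34.483) ≈ 30.75 dB
∠H = 0.00° − 90.00° = -90.00°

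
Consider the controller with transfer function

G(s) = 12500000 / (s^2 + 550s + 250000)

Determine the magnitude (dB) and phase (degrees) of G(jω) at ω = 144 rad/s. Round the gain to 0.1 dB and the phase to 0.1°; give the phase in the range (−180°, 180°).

At s = jω = j144:
quadratic: (j144)² + 550·j144 + 250000 = 229264 + j79200 → |·| ≈ 2.4256e+05, ∠ ≈ 19.06°
|G| = 12500000 / 2.4256e+05 ≈ 51.534
Gain = 20 log₁₀(51.534) ≈ 34.24 dB
∠G = 0.00° − 19.06° = -19.06°

34.2 dB, -19.1°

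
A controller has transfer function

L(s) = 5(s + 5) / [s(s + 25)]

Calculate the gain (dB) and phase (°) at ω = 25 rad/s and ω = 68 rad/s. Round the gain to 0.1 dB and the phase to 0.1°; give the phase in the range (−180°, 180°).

ω = 25: -16.8 dB, -56.3°; ω = 68: -23.2 dB, -74.0°

At s = jω = j25:
zero (s+5): 5 + j25 → |·| = √(5²+25²) = √650 ≈ 25.495, ∠ = arctan(25/5) ≈ 78.69°
pole (s+25): 25 + j25 → |·| = √(25²+25²) = √1250 ≈ 35.355, ∠ = arctan(25/25) ≈ 45.00°
pole at origin: |s| = 25, ∠ = 90.00° (in denominator)
|L| = 5 · 25.495 / 883.87 ≈ 0.14422
Gain = 20 log₁₀(0.14422) ≈ -16.82 dB
∠L = 78.69° − 135.00° = -56.31°

At s = jω = j68:
zero (s+5): 5 + j68 → |·| = √(5²+68²) = √4649 ≈ 68.184, ∠ = arctan(68/5) ≈ 85.79°
pole (s+25): 25 + j68 → |·| = √(25²+68²) = √5249 ≈ 72.45, ∠ = arctan(68/25) ≈ 69.81°
pole at origin: |s| = 68, ∠ = 90.00° (in denominator)
|L| = 5 · 68.184 / 4926.6 ≈ 0.0692
Gain = 20 log₁₀(0.0692) ≈ -23.20 dB
∠L = 85.79° − 159.81° = -74.02°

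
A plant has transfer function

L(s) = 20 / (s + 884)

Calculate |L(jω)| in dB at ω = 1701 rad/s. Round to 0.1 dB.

-39.6 dB

Substitute s = j1701:
Numerator: 20 = 20 + j0
Denominator: (j1701) + 884 = 884 + j1701
|N| = √(20² + 0²) ≈ 20, ∠N ≈ 0.00°
|D| = √(884² + 1701²) ≈ 1917, ∠D ≈ 62.54°
|L| = 20 / 1917 ≈ 0.010433
Gain = 20 log₁₀(0.010433) ≈ -39.63 dB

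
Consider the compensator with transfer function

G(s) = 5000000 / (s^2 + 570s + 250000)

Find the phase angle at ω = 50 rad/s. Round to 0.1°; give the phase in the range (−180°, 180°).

-6.6°

At s = jω = j50:
quadratic: (j50)² + 570·j50 + 250000 = 247500 + j28500 → |·| ≈ 2.4914e+05, ∠ ≈ 6.57°
∠G = 0.00° − 6.57° = -6.57°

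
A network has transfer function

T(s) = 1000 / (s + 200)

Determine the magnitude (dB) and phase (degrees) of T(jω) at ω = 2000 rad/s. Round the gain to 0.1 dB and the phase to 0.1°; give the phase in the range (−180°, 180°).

Substitute s = j2000:
Numerator: 1000 = 1000 + j0
Denominator: (j2000) + 200 = 200 + j2000
|N| = √(1000² + 0²) ≈ 1000, ∠N ≈ 0.00°
|D| = √(200² + 2000²) ≈ 2010, ∠D ≈ 84.29°
|T| = 1000 / 2010 ≈ 0.49751
Gain = 20 log₁₀(0.49751) ≈ -6.06 dB
∠T = 0.00° − 84.29° = -84.29°

-6.1 dB, -84.3°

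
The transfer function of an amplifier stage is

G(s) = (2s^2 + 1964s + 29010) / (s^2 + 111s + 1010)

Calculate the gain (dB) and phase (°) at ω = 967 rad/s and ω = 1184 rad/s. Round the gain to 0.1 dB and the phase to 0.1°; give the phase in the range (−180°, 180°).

ω = 967: 9.0 dB, -39.3°; ω = 1184: 8.2 dB, -34.6°

Substitute s = j967:
Numerator: 2(j967)^2 + 1964(j967) + 29010 = -1841168 + j1899188
Denominator: (j967)^2 + 111(j967) + 1010 = -934079 + j107337
|N| = √(1841168² + 1899188²) ≈ 2.6451e+06, ∠N ≈ 134.11°
|D| = √(934079² + 107337²) ≈ 9.4023e+05, ∠D ≈ 173.44°
|G| = 2.6451e+06 / 9.4023e+05 ≈ 2.8132
Gain = 20 log₁₀(2.8132) ≈ 8.98 dB
∠G = 134.11° − 173.44° = -39.33°

Substitute s = j1184:
Numerator: 2(j1184)^2 + 1964(j1184) + 29010 = -2774702 + j2325376
Denominator: (j1184)^2 + 111(j1184) + 1010 = -1400846 + j131424
|N| = √(2774702² + 2325376²) ≈ 3.6203e+06, ∠N ≈ 140.03°
|D| = √(1400846² + 131424²) ≈ 1.407e+06, ∠D ≈ 174.64°
|G| = 3.6203e+06 / 1.407e+06 ≈ 2.5731
Gain = 20 log₁₀(2.5731) ≈ 8.21 dB
∠G = 140.03° − 174.64° = -34.61°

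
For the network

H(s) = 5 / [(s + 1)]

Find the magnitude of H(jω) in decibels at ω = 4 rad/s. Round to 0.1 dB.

1.7 dB

At ω = 4 rad/s:
pole (1 + j4·1) = 1 + j4 → |·| ≈ 4.1231, ∠ ≈ 75.96°
|H| = 5 · 1 / (4.1231) ≈ 1.2127
Gain = 20 log₁₀(1.2127) ≈ 1.68 dB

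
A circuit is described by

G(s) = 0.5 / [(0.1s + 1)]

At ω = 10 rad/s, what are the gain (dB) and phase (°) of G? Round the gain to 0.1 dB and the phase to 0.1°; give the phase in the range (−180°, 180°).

-9.0 dB, -45.0°

At ω = 10 rad/s:
pole (1 + j10·0.1) = 1 + j1 → |·| ≈ 1.4142, ∠ ≈ 45.00°
|G| = 0.5 · 1 / (1.4142) ≈ 0.35356
Gain = 20 log₁₀(0.35356) ≈ -9.03 dB
∠G = (0°) − (45.00°) = -45.00°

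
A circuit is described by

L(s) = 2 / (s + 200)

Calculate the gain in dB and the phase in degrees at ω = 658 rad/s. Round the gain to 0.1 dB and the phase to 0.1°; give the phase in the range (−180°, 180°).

-50.7 dB, -73.1°

At s = jω = j658:
pole (s+200): 200 + j658 → |·| = √(200²+658²) = √472964 ≈ 687.72, ∠ = arctan(658/200) ≈ 73.09°
|L| = 2 / 687.72 ≈ 0.0029082
Gain = 20 log₁₀(0.0029082) ≈ -50.73 dB
∠L = 0.00° − 73.09° = -73.09°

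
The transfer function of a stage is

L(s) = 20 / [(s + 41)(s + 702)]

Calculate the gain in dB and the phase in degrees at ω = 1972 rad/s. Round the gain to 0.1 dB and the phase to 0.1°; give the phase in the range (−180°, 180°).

At s = jω = j1972:
pole (s+41): 41 + j1972 → |·| = √(41²+1972²) = √3890465 ≈ 1972.4, ∠ = arctan(1972/41) ≈ 88.81°
pole (s+702): 702 + j1972 → |·| = √(702²+1972²) = √4381588 ≈ 2093.2, ∠ = arctan(1972/702) ≈ 70.41°
|L| = 20 / 4.1286e+06 ≈ 4.8443e-06
Gain = 20 log₁₀(4.8443e-06) ≈ -106.30 dB
∠L = 0.00° − 159.22° = -159.22°

-106.3 dB, -159.2°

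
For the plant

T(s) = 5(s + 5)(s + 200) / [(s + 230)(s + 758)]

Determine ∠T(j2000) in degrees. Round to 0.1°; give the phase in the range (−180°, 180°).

At s = jω = j2000:
zero (s+5): 5 + j2000 → |·| = √(5²+2000²) = √4000025 ≈ 2000, ∠ = arctan(2000/5) ≈ 89.86°
zero (s+200): 200 + j2000 → |·| = √(200²+2000²) = √4040000 ≈ 2010, ∠ = arctan(2000/200) ≈ 84.29°
pole (s+230): 230 + j2000 → |·| = √(230²+2000²) = √4052900 ≈ 2013.2, ∠ = arctan(2000/230) ≈ 83.44°
pole (s+758): 758 + j2000 → |·| = √(758²+2000²) = √4574564 ≈ 2138.8, ∠ = arctan(2000/758) ≈ 69.24°
∠T = 174.15° − 152.68° = 21.47°

21.5°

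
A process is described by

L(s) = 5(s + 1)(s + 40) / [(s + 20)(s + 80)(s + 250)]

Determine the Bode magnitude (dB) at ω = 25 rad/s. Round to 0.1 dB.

-41.2 dB

At s = jω = j25:
zero (s+1): 1 + j25 → |·| = √(1²+25²) = √626 ≈ 25.02, ∠ = arctan(25/1) ≈ 87.71°
zero (s+40): 40 + j25 → |·| = √(40²+25²) = √2225 ≈ 47.17, ∠ = arctan(25/40) ≈ 32.01°
pole (s+20): 20 + j25 → |·| = √(20²+25²) = √1025 ≈ 32.016, ∠ = arctan(25/20) ≈ 51.34°
pole (s+80): 80 + j25 → |·| = √(80²+25²) = √7025 ≈ 83.815, ∠ = arctan(25/80) ≈ 17.35°
pole (s+250): 250 + j25 → |·| = √(250²+25²) = √63125 ≈ 251.25, ∠ = arctan(25/250) ≈ 5.71°
|L| = 5 · 1180.2 / 6.7421e+05 ≈ 0.0087525
Gain = 20 log₁₀(0.0087525) ≈ -41.16 dB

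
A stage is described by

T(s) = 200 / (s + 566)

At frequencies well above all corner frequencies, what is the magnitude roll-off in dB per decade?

Each pole contributes −20 dB/decade at high frequency; each zero contributes +20 dB/decade.
Net: 0 zero(s) − 1 pole(s) → -20 dB/decade.

-20 dB/decade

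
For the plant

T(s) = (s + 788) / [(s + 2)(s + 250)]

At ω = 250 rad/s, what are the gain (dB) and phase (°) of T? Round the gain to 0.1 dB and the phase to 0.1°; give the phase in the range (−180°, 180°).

-40.6 dB, -116.9°

At s = jω = j250:
zero (s+788): 788 + j250 → |·| = √(788²+250²) = √683444 ≈ 826.71, ∠ = arctan(250/788) ≈ 17.60°
pole (s+2): 2 + j250 → |·| = √(2²+250²) = √62504 ≈ 250.01, ∠ = arctan(250/2) ≈ 89.54°
pole (s+250): 250 + j250 → |·| = √(250²+250²) = √125000 ≈ 353.55, ∠ = arctan(250/250) ≈ 45.00°
|T| = 1 · 826.71 / 88391 ≈ 0.0093529
Gain = 20 log₁₀(0.0093529) ≈ -40.58 dB
∠T = 17.60° − 134.54° = -116.94°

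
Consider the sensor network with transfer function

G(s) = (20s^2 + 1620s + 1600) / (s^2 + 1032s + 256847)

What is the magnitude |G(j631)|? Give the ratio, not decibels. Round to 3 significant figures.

12.0

Substitute s = j631:
Numerator: 20(j631)^2 + 1620(j631) + 1600 = -7961620 + j1022220
Denominator: (j631)^2 + 1032(j631) + 256847 = -141314 + j651192
|N| = √(7961620² + 1022220²) ≈ 8.027e+06, ∠N ≈ 172.68°
|D| = √(141314² + 651192²) ≈ 6.6635e+05, ∠D ≈ 102.24°
|G| = 8.027e+06 / 6.6635e+05 ≈ 12.046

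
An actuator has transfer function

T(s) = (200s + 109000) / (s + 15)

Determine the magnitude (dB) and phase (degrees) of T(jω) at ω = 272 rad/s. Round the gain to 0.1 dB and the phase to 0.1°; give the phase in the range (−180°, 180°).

Substitute s = j272:
Numerator: 200(j272) + 109000 = 109000 + j54400
Denominator: (j272) + 15 = 15 + j272
|N| = √(109000² + 54400²) ≈ 1.2182e+05, ∠N ≈ 26.52°
|D| = √(15² + 272²) ≈ 272.41, ∠D ≈ 86.84°
|T| = 1.2182e+05 / 272.41 ≈ 447.19
Gain = 20 log₁₀(447.19) ≈ 53.01 dB
∠T = 26.52° − 86.84° = -60.32°

53.0 dB, -60.3°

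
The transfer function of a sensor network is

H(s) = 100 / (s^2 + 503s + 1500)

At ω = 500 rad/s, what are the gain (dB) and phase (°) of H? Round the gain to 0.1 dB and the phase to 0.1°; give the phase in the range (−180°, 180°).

Substitute s = j500:
Numerator: 100 = 100 + j0
Denominator: (j500)^2 + 503(j500) + 1500 = -248500 + j251500
|N| = √(100² + 0²) ≈ 100, ∠N ≈ 0.00°
|D| = √(248500² + 251500²) ≈ 3.5356e+05, ∠D ≈ 134.66°
|H| = 100 / 3.5356e+05 ≈ 0.00028284
Gain = 20 log₁₀(0.00028284) ≈ -70.97 dB
∠H = 0.00° − 134.66° = -134.66°

-71.0 dB, -134.7°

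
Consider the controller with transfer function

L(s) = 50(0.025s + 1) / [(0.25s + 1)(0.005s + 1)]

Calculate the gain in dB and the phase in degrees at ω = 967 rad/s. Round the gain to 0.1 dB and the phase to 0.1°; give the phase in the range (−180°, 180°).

0.1 dB, -80.4°

At ω = 967 rad/s:
zero (1 + j967·0.025) = 1 + j24.175 → |·| ≈ 24.196, ∠ ≈ 87.63°
pole (1 + j967·0.25) = 1 + j241.75 → |·| ≈ 241.75, ∠ ≈ 89.76°
pole (1 + j967·0.005) = 1 + j4.835 → |·| ≈ 4.9373, ∠ ≈ 78.31°
|L| = 50 · 24.196 / (241.75 · 4.9373) ≈ 1.0136
Gain = 20 log₁₀(1.0136) ≈ 0.12 dB
∠L = (87.63°) − (89.76° + 78.31°) = -80.44°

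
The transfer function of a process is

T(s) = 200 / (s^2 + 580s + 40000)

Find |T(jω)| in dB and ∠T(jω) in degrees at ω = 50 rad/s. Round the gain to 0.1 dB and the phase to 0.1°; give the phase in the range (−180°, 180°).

Substitute s = j50:
Numerator: 200 = 200 + j0
Denominator: (j50)^2 + 580(j50) + 40000 = 37500 + j29000
|N| = √(200² + 0²) ≈ 200, ∠N ≈ 0.00°
|D| = √(37500² + 29000²) ≈ 47405, ∠D ≈ 37.72°
|T| = 200 / 47405 ≈ 0.004219
Gain = 20 log₁₀(0.004219) ≈ -47.50 dB
∠T = 0.00° − 37.72° = -37.72°

-47.5 dB, -37.7°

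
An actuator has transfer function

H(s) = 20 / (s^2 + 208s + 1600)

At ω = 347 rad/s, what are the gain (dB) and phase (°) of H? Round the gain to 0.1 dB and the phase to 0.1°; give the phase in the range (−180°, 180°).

Substitute s = j347:
Numerator: 20 = 20 + j0
Denominator: (j347)^2 + 208(j347) + 1600 = -118809 + j72176
|N| = √(20² + 0²) ≈ 20, ∠N ≈ 0.00°
|D| = √(118809² + 72176²) ≈ 1.3901e+05, ∠D ≈ 148.72°
|H| = 20 / 1.3901e+05 ≈ 0.00014387
Gain = 20 log₁₀(0.00014387) ≈ -76.84 dB
∠H = 0.00° − 148.72° = -148.72°

-76.8 dB, -148.7°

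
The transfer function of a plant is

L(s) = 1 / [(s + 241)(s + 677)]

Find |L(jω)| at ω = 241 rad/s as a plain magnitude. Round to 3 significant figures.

4.08e-06

At s = jω = j241:
pole (s+241): 241 + j241 → |·| = √(241²+241²) = √116162 ≈ 340.83, ∠ = arctan(241/241) ≈ 45.00°
pole (s+677): 677 + j241 → |·| = √(677²+241²) = √516410 ≈ 718.62, ∠ = arctan(241/677) ≈ 19.59°
|L| = 1 / 2.4493e+05 ≈ 4.0828e-06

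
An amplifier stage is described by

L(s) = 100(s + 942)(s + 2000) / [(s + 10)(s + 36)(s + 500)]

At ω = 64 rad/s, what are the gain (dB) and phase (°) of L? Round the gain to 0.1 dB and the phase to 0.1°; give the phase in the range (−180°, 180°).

37.9 dB, -143.3°

At s = jω = j64:
zero (s+942): 942 + j64 → |·| = √(942²+64²) = √891460 ≈ 944.17, ∠ = arctan(64/942) ≈ 3.89°
zero (s+2000): 2000 + j64 → |·| = √(2000²+64²) = √4004096 ≈ 2001, ∠ = arctan(64/2000) ≈ 1.83°
pole (s+10): 10 + j64 → |·| = √(10²+64²) = √4196 ≈ 64.777, ∠ = arctan(64/10) ≈ 81.12°
pole (s+36): 36 + j64 → |·| = √(36²+64²) = √5392 ≈ 73.43, ∠ = arctan(64/36) ≈ 60.64°
pole (s+500): 500 + j64 → |·| = √(500²+64²) = √254096 ≈ 504.08, ∠ = arctan(64/500) ≈ 7.29°
|L| = 100 · 1.8893e+06 / 2.3977e+06 ≈ 78.796
Gain = 20 log₁₀(78.796) ≈ 37.93 dB
∠L = 5.72° − 149.05° = -143.33°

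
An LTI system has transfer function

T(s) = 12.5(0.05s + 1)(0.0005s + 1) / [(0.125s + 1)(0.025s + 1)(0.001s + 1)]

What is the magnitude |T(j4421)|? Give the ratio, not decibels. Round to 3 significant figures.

At ω = 4421 rad/s:
zero (1 + j4421·0.05) = 1 + j221.05 → |·| ≈ 221.05, ∠ ≈ 89.74°
zero (1 + j4421·0.0005) = 1 + j2.2105 → |·| ≈ 2.4262, ∠ ≈ 65.66°
pole (1 + j4421·0.125) = 1 + j552.625 → |·| ≈ 552.63, ∠ ≈ 89.90°
pole (1 + j4421·0.025) = 1 + j110.525 → |·| ≈ 110.53, ∠ ≈ 89.48°
pole (1 + j4421·0.001) = 1 + j4.421 → |·| ≈ 4.5327, ∠ ≈ 77.25°
|T| = 12.5 · 221.05 · 2.4262 / (552.63 · 110.53 · 4.5327) ≈ 0.024213

0.0242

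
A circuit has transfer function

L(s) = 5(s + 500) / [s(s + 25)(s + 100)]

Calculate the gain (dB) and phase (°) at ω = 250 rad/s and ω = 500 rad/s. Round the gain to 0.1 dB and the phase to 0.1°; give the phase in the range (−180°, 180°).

At s = jω = j250:
zero (s+500): 500 + j250 → |·| = √(500²+250²) = √312500 ≈ 559.02, ∠ = arctan(250/500) ≈ 26.57°
pole (s+25): 25 + j250 → |·| = √(25²+250²) = √63125 ≈ 251.25, ∠ = arctan(250/25) ≈ 84.29°
pole (s+100): 100 + j250 → |·| = √(100²+250²) = √72500 ≈ 269.26, ∠ = arctan(250/100) ≈ 68.20°
pole at origin: |s| = 250, ∠ = 90.00° (in denominator)
|L| = 5 · 559.02 / 1.6913e+07 ≈ 0.00016526
Gain = 20 log₁₀(0.00016526) ≈ -75.64 dB
∠L = 26.57° − 242.49° = -215.92° ≡ 144.08° (principal value)

At s = jω = j500:
zero (s+500): 500 + j500 → |·| = √(500²+500²) = √500000 ≈ 707.11, ∠ = arctan(500/500) ≈ 45.00°
pole (s+25): 25 + j500 → |·| = √(25²+500²) = √250625 ≈ 500.62, ∠ = arctan(500/25) ≈ 87.14°
pole (s+100): 100 + j500 → |·| = √(100²+500²) = √260000 ≈ 509.9, ∠ = arctan(500/100) ≈ 78.69°
pole at origin: |s| = 500, ∠ = 90.00° (in denominator)
|L| = 5 · 707.11 / 1.2763e+08 ≈ 2.7702e-05
Gain = 20 log₁₀(2.7702e-05) ≈ -91.15 dB
∠L = 45.00° − 255.83° = -210.83° ≡ 149.17° (principal value)

ω = 250: -75.6 dB, 144.1°; ω = 500: -91.2 dB, 149.2°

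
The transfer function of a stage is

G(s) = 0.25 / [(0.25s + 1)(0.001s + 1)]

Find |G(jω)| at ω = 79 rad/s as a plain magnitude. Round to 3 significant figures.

0.0126

At ω = 79 rad/s:
pole (1 + j79·0.25) = 1 + j19.75 → |·| ≈ 19.775, ∠ ≈ 87.10°
pole (1 + j79·0.001) = 1 + j0.079 → |·| ≈ 1.0031, ∠ ≈ 4.52°
|G| = 0.25 · 1 / (19.775 · 1.0031) ≈ 0.012603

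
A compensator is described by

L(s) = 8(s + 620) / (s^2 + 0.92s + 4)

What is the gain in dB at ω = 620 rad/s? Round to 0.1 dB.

-34.8 dB

At s = jω = j620:
zero (s+620): 620 + j620 → |·| = √(620²+620²) = √768800 ≈ 876.81, ∠ = arctan(620/620) ≈ 45.00°
quadratic: (j620)² + 0.92·j620 + 4 = -384396 + j570.4 → |·| ≈ 3.844e+05, ∠ ≈ 179.91°
|L| = 8 · 876.81 / 3.844e+05 ≈ 0.018248
Gain = 20 log₁₀(0.018248) ≈ -34.78 dB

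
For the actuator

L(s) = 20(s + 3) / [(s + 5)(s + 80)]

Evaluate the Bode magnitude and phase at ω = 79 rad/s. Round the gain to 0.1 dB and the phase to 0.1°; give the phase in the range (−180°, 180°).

At s = jω = j79:
zero (s+3): 3 + j79 → |·| = √(3²+79²) = √6250 ≈ 79.057, ∠ = arctan(79/3) ≈ 87.83°
pole (s+5): 5 + j79 → |·| = √(5²+79²) = √6266 ≈ 79.158, ∠ = arctan(79/5) ≈ 86.38°
pole (s+80): 80 + j79 → |·| = √(80²+79²) = √12641 ≈ 112.43, ∠ = arctan(79/80) ≈ 44.64°
|L| = 20 · 79.057 / 8899.7 ≈ 0.17766
Gain = 20 log₁₀(0.17766) ≈ -15.01 dB
∠L = 87.83° − 131.02° = -43.19°

-15.0 dB, -43.2°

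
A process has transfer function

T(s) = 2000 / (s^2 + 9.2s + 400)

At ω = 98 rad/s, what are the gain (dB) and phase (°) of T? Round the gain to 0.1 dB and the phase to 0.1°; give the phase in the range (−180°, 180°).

At s = jω = j98:
quadratic: (j98)² + 9.2·j98 + 400 = -9204 + j901.6 → |·| ≈ 9248.1, ∠ ≈ 174.41°
|T| = 2000 / 9248.1 ≈ 0.21626
Gain = 20 log₁₀(0.21626) ≈ -13.30 dB
∠T = 0.00° − 174.41° = -174.41°

-13.3 dB, -174.4°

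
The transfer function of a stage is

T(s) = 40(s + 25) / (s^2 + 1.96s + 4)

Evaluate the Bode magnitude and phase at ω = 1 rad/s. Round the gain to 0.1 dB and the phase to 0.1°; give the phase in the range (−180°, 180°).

At s = jω = j1:
zero (s+25): 25 + j1 → |·| = √(25²+1²) = √626 ≈ 25.02, ∠ = arctan(1/25) ≈ 2.29°
quadratic: (j1)² + 1.96·j1 + 4 = 3 + j1.96 → |·| ≈ 3.5835, ∠ ≈ 33.16°
|T| = 40 · 25.02 / 3.5835 ≈ 279.28
Gain = 20 log₁₀(279.28) ≈ 48.92 dB
∠T = 2.29° − 33.16° = -30.87°

48.9 dB, -30.9°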